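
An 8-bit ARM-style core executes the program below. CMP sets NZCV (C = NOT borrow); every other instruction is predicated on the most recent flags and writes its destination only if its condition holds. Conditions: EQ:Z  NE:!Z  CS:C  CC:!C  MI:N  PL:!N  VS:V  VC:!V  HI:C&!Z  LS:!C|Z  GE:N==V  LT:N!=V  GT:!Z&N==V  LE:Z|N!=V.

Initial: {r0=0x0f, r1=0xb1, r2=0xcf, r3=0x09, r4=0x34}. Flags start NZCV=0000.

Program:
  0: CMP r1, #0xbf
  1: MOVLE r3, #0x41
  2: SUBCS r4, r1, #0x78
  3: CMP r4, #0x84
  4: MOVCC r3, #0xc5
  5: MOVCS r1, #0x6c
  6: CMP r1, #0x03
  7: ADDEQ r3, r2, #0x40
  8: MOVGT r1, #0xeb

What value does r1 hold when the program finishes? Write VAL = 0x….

VAL = 0xb1

[0] flags=1000 → (cmp)
[1] flags=1000 LE?T → r3=0x41
[2] flags=1000 CS?F → skip
[3] flags=1001 → (cmp)
[4] flags=1001 CC?T → r3=0xc5
[5] flags=1001 CS?F → skip
[6] flags=1010 → (cmp)
[7] flags=1010 EQ?F → skip
[8] flags=1010 GT?F → skip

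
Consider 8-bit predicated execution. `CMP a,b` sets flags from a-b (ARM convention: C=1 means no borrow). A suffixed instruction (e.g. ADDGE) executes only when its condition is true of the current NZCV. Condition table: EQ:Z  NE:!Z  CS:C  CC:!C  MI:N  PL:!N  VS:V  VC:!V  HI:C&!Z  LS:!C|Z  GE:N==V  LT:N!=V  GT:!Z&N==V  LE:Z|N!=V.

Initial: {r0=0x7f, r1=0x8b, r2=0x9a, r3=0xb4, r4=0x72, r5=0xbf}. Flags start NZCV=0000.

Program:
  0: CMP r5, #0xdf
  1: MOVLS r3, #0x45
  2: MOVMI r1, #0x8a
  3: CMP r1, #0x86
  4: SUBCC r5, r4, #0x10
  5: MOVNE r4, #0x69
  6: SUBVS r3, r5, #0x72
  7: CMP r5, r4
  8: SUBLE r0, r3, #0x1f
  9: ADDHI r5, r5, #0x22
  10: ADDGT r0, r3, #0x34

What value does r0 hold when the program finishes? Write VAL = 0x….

[0] flags=1000 → (cmp)
[1] flags=1000 LS?T → r3=0x45
[2] flags=1000 MI?T → r1=0x8a
[3] flags=0010 → (cmp)
[4] flags=0010 CC?F → skip
[5] flags=0010 NE?T → r4=0x69
[6] flags=0010 VS?F → skip
[7] flags=0011 → (cmp)
[8] flags=0011 LE?T → r0=0x26
[9] flags=0011 HI?T → r5=0xe1
[10] flags=0011 GT?F → skip

VAL = 0x26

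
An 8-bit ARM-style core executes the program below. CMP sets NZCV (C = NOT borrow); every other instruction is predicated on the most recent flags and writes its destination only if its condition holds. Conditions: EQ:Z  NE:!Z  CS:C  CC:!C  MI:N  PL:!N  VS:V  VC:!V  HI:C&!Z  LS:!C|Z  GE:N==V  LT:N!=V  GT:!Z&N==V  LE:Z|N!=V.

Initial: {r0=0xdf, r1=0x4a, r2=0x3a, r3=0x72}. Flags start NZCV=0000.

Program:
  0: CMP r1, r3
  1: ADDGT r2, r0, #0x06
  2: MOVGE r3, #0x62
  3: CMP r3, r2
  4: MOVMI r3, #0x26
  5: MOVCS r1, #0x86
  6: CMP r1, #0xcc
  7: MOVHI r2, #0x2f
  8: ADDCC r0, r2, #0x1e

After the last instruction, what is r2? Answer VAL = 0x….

[0] flags=1000 → (cmp)
[1] flags=1000 GT?F → skip
[2] flags=1000 GE?F → skip
[3] flags=0010 → (cmp)
[4] flags=0010 MI?F → skip
[5] flags=0010 CS?T → r1=0x86
[6] flags=1000 → (cmp)
[7] flags=1000 HI?F → skip
[8] flags=1000 CC?T → r0=0x58

VAL = 0x3a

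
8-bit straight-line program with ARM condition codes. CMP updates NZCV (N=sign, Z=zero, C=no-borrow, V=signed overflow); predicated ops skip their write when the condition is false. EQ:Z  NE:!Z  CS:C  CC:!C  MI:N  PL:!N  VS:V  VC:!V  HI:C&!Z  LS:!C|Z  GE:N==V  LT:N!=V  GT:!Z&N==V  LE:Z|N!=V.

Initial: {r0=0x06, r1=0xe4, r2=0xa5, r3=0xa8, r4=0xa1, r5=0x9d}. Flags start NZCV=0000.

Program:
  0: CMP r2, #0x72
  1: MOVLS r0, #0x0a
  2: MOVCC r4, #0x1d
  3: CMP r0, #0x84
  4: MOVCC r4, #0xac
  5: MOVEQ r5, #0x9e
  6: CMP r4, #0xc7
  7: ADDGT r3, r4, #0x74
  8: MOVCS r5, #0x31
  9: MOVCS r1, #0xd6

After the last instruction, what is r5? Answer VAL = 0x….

[0] flags=0011 → (cmp)
[1] flags=0011 LS?F → skip
[2] flags=0011 CC?F → skip
[3] flags=1001 → (cmp)
[4] flags=1001 CC?T → r4=0xac
[5] flags=1001 EQ?F → skip
[6] flags=1000 → (cmp)
[7] flags=1000 GT?F → skip
[8] flags=1000 CS?F → skip
[9] flags=1000 CS?F → skip

VAL = 0x9d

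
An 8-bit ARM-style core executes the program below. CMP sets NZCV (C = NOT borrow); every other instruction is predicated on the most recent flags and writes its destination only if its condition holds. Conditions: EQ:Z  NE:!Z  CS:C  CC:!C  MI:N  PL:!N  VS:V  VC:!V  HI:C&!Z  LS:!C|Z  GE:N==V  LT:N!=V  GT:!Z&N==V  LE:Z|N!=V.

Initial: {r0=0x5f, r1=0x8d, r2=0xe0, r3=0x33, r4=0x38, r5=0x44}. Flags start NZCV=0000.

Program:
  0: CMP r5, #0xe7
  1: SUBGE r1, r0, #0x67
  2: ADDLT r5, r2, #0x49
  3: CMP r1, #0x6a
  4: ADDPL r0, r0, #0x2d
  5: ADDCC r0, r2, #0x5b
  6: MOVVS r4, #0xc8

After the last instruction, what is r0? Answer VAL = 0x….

VAL = 0x5f

[0] flags=0000 → (cmp)
[1] flags=0000 GE?T → r1=0xf8
[2] flags=0000 LT?F → skip
[3] flags=1010 → (cmp)
[4] flags=1010 PL?F → skip
[5] flags=1010 CC?F → skip
[6] flags=1010 VS?F → skip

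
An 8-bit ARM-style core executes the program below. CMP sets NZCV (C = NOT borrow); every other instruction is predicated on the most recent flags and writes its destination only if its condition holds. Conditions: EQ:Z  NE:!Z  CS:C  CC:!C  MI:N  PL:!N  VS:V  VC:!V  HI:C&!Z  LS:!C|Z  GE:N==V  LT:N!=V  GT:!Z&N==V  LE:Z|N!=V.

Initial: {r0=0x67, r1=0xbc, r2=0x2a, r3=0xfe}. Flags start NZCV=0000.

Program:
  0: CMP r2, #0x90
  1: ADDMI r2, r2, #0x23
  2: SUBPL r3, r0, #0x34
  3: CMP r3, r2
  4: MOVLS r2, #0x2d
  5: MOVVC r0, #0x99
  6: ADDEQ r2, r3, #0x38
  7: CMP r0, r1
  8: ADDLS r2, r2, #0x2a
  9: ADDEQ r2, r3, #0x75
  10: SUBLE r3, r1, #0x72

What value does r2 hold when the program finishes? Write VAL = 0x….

VAL = 0x77

[0] flags=1001 → (cmp)
[1] flags=1001 MI?T → r2=0x4d
[2] flags=1001 PL?F → skip
[3] flags=1010 → (cmp)
[4] flags=1010 LS?F → skip
[5] flags=1010 VC?T → r0=0x99
[6] flags=1010 EQ?F → skip
[7] flags=1000 → (cmp)
[8] flags=1000 LS?T → r2=0x77
[9] flags=1000 EQ?F → skip
[10] flags=1000 LE?T → r3=0x4a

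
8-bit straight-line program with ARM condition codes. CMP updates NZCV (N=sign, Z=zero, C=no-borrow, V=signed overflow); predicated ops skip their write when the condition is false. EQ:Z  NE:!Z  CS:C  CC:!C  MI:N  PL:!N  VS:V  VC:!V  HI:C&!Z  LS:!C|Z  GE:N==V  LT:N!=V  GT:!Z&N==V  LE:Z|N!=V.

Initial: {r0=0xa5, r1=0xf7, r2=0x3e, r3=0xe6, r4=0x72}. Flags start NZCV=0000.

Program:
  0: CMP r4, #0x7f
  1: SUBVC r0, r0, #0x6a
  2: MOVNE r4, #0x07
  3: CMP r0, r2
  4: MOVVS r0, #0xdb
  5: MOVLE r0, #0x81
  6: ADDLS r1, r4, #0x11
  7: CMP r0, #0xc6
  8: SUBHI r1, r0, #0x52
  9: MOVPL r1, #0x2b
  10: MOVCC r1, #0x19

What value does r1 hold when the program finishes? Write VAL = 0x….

[0] flags=1000 → (cmp)
[1] flags=1000 VC?T → r0=0x3b
[2] flags=1000 NE?T → r4=0x07
[3] flags=1000 → (cmp)
[4] flags=1000 VS?F → skip
[5] flags=1000 LE?T → r0=0x81
[6] flags=1000 LS?T → r1=0x18
[7] flags=1000 → (cmp)
[8] flags=1000 HI?F → skip
[9] flags=1000 PL?F → skip
[10] flags=1000 CC?T → r1=0x19

VAL = 0x19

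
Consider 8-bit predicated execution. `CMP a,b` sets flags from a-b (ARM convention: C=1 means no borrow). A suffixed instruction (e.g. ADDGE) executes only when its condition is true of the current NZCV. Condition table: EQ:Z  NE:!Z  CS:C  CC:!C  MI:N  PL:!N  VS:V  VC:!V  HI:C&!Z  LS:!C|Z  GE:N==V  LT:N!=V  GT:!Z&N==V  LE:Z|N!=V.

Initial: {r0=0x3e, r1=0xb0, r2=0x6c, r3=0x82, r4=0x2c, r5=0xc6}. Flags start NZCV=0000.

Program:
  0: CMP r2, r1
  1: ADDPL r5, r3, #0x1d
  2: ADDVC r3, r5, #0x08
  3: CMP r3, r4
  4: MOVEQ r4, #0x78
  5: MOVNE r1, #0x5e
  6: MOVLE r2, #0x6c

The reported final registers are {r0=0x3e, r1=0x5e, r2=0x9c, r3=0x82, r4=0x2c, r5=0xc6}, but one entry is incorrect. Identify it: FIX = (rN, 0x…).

FIX = (r2, 0x6c)

0: ✓ CMP  NZCV=1001
1: · ADDPL
2: · ADDVC
3: ✓ CMP  NZCV=0011
4: · MOVEQ
5: ✓ MOVNE  r1←0x5e
6: ✓ MOVLE  r2←0x6c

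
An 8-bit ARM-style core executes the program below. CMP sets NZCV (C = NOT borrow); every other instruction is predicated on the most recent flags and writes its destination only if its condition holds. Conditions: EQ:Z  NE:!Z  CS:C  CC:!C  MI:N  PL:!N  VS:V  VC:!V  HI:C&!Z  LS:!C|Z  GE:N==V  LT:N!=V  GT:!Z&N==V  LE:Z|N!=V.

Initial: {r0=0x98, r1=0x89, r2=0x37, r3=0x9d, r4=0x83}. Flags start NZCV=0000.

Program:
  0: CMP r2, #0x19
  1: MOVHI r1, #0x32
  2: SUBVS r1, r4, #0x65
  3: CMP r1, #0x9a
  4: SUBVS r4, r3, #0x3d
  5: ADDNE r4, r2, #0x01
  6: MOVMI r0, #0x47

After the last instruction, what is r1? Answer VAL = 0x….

0: ✓ CMP  NZCV=0010
1: ✓ MOVHI  r1←0x32
2: · SUBVS
3: ✓ CMP  NZCV=1001
4: ✓ SUBVS  r4←0x60
5: ✓ ADDNE  r4←0x38
6: ✓ MOVMI  r0←0x47

VAL = 0x32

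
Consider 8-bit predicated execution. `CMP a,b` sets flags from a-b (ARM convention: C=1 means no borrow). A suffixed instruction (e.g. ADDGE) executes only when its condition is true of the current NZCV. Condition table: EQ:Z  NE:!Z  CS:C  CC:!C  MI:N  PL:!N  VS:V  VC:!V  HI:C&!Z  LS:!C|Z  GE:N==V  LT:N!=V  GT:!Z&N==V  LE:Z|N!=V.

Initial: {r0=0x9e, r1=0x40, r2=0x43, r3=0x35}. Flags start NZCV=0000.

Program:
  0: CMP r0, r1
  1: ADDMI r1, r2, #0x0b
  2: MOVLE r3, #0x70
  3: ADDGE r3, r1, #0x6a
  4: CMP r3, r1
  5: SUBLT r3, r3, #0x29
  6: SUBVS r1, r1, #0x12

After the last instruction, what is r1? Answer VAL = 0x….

[0] flags=0011 → (cmp)
[1] flags=0011 MI?F → skip
[2] flags=0011 LE?T → r3=0x70
[3] flags=0011 GE?F → skip
[4] flags=0010 → (cmp)
[5] flags=0010 LT?F → skip
[6] flags=0010 VS?F → skip

VAL = 0x40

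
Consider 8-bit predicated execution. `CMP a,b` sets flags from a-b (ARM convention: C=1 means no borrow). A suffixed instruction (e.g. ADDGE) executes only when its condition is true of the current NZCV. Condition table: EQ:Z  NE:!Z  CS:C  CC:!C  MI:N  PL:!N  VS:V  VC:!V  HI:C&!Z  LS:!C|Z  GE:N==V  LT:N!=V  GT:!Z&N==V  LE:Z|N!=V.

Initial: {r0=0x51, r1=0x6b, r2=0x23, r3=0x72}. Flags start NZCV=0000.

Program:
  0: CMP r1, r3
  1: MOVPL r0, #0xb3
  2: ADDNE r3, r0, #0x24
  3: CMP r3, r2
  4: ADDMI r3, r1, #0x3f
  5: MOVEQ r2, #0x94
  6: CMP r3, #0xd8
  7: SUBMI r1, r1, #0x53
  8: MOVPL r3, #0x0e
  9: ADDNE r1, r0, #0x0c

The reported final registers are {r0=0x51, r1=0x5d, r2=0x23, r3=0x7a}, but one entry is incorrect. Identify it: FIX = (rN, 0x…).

0: ✓ CMP  NZCV=1000
1: · MOVPL
2: ✓ ADDNE  r3←0x75
3: ✓ CMP  NZCV=0010
4: · ADDMI
5: · MOVEQ
6: ✓ CMP  NZCV=1001
7: ✓ SUBMI  r1←0x18
8: · MOVPL
9: ✓ ADDNE  r1←0x5d

FIX = (r3, 0x75)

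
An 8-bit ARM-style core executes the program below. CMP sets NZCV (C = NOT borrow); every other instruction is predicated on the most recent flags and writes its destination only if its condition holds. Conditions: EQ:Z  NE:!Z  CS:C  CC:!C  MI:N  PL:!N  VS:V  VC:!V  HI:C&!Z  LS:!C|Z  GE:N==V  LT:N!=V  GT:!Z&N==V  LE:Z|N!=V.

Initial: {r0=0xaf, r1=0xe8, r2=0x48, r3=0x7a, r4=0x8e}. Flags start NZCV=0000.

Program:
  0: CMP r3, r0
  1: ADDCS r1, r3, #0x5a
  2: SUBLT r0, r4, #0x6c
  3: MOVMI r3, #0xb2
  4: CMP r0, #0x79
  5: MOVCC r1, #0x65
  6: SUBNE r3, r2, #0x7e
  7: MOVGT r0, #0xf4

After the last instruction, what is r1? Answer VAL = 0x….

[0] flags=1001 → (cmp)
[1] flags=1001 CS?F → skip
[2] flags=1001 LT?F → skip
[3] flags=1001 MI?T → r3=0xb2
[4] flags=0011 → (cmp)
[5] flags=0011 CC?F → skip
[6] flags=0011 NE?T → r3=0xca
[7] flags=0011 GT?F → skip

VAL = 0xe8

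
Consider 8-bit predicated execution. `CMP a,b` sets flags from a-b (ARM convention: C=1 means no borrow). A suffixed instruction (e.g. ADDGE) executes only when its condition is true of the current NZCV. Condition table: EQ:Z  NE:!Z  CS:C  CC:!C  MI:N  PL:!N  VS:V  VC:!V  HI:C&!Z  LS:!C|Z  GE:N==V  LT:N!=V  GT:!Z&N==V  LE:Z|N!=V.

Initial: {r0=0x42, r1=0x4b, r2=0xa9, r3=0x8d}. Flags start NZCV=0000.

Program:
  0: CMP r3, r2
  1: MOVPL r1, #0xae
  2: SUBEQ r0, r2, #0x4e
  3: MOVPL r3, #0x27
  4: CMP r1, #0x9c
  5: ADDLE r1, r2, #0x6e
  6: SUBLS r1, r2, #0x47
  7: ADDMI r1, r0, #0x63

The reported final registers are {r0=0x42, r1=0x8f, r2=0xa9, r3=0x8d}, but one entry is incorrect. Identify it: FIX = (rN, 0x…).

FIX = (r1, 0xa5)

0: ✓ CMP  NZCV=1000
1: · MOVPL
2: · SUBEQ
3: · MOVPL
4: ✓ CMP  NZCV=1001
5: · ADDLE
6: ✓ SUBLS  r1←0x62
7: ✓ ADDMI  r1←0xa5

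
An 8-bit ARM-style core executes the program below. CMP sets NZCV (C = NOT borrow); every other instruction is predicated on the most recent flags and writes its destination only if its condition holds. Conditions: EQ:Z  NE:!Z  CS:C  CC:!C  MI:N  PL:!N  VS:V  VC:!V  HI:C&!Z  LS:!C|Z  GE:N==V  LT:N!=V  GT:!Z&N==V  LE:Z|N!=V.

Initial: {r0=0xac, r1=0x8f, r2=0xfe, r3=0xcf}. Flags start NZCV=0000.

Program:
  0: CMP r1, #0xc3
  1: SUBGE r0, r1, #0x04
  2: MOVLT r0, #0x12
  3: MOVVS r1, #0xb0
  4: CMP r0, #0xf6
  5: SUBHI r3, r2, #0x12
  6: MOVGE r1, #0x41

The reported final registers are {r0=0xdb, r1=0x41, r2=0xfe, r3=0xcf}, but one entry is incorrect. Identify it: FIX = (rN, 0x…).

FIX = (r0, 0x12)

[0] flags=1000 → (cmp)
[1] flags=1000 GE?F → skip
[2] flags=1000 LT?T → r0=0x12
[3] flags=1000 VS?F → skip
[4] flags=0000 → (cmp)
[5] flags=0000 HI?F → skip
[6] flags=0000 GE?T → r1=0x41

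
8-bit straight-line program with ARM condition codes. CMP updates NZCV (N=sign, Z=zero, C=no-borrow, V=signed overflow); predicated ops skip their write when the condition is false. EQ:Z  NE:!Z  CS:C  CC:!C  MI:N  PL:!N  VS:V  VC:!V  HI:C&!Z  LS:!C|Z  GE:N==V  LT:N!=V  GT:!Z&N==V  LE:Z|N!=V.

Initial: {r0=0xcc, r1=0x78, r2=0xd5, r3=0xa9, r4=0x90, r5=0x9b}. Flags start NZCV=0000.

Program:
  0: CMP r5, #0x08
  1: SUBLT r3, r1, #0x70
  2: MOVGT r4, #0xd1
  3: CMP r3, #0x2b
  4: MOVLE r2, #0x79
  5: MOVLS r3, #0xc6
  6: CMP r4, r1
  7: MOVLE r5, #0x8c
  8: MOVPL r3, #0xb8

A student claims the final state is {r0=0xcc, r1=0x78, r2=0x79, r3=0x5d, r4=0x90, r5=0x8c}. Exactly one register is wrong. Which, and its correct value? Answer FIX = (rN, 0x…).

0: ✓ CMP  NZCV=1010
1: ✓ SUBLT  r3←0x08
2: · MOVGT
3: ✓ CMP  NZCV=1000
4: ✓ MOVLE  r2←0x79
5: ✓ MOVLS  r3←0xc6
6: ✓ CMP  NZCV=0011
7: ✓ MOVLE  r5←0x8c
8: ✓ MOVPL  r3←0xb8

FIX = (r3, 0xb8)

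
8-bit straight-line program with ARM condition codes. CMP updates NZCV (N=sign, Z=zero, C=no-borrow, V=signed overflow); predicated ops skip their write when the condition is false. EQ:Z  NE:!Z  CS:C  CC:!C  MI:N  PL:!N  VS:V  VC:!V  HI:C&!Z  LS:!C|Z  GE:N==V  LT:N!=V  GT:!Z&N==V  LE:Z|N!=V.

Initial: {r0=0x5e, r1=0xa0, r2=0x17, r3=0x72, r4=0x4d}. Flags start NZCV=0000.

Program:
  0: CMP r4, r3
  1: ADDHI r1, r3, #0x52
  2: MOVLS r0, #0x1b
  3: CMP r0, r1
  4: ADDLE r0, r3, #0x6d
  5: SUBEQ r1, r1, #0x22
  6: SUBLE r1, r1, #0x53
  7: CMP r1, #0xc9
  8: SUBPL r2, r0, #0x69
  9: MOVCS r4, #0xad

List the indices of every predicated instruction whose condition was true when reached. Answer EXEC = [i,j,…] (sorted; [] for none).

0: ✓ CMP  NZCV=1000
1: · ADDHI
2: ✓ MOVLS  r0←0x1b
3: ✓ CMP  NZCV=0000
4: · ADDLE
5: · SUBEQ
6: · SUBLE
7: ✓ CMP  NZCV=1000
8: · SUBPL
9: · MOVCS

EXEC = [2]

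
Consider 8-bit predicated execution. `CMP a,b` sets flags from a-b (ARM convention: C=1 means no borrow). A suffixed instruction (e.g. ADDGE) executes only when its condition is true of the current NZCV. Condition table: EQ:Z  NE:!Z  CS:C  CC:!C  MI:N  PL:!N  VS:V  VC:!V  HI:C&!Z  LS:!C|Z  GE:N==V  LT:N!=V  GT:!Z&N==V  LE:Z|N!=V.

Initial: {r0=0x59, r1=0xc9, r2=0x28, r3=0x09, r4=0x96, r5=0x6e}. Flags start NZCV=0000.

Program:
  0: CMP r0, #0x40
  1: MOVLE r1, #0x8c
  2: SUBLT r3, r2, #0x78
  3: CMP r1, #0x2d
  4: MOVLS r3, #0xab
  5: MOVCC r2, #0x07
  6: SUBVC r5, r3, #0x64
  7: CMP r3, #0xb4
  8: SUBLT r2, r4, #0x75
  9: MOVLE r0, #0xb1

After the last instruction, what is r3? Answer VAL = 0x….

VAL = 0x09

[0] flags=0010 → (cmp)
[1] flags=0010 LE?F → skip
[2] flags=0010 LT?F → skip
[3] flags=1010 → (cmp)
[4] flags=1010 LS?F → skip
[5] flags=1010 CC?F → skip
[6] flags=1010 VC?T → r5=0xa5
[7] flags=0000 → (cmp)
[8] flags=0000 LT?F → skip
[9] flags=0000 LE?F → skip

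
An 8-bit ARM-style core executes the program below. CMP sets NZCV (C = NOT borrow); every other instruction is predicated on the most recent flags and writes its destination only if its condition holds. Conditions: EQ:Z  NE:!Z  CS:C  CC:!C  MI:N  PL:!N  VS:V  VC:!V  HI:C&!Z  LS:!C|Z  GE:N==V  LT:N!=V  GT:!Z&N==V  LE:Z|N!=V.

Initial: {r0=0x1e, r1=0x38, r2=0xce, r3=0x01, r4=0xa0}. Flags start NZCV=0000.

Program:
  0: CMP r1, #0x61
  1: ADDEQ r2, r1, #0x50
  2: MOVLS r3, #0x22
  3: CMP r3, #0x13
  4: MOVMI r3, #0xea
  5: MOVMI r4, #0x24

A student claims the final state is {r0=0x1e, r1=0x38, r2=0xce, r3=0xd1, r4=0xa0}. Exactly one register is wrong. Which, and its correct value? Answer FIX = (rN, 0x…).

[0] flags=1000 → (cmp)
[1] flags=1000 EQ?F → skip
[2] flags=1000 LS?T → r3=0x22
[3] flags=0010 → (cmp)
[4] flags=0010 MI?F → skip
[5] flags=0010 MI?F → skip

FIX = (r3, 0x22)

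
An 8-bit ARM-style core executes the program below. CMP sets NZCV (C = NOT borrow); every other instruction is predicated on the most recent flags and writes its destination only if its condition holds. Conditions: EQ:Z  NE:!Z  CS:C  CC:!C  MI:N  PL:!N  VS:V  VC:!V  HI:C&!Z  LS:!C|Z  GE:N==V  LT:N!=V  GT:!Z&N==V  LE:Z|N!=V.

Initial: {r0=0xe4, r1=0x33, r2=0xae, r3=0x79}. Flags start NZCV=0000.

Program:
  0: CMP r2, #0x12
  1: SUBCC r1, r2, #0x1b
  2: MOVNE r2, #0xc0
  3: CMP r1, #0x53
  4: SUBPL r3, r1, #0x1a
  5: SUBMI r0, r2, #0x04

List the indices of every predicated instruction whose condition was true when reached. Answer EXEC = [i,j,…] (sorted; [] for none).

EXEC = [2,5]

[0] flags=1010 → (cmp)
[1] flags=1010 CC?F → skip
[2] flags=1010 NE?T → r2=0xc0
[3] flags=1000 → (cmp)
[4] flags=1000 PL?F → skip
[5] flags=1000 MI?T → r0=0xbc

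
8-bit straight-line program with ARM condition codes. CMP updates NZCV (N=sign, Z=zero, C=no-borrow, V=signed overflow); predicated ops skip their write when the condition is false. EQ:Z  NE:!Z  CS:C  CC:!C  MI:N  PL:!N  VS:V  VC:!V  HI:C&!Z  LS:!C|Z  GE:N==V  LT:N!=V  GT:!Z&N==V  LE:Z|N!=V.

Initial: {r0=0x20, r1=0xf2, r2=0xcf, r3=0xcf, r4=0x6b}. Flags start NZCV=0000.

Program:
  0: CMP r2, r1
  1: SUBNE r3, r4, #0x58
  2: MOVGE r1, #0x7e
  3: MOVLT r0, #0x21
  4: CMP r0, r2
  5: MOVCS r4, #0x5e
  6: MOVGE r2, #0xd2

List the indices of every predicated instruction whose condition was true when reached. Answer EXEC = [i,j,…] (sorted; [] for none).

EXEC = [1,3,6]

[0] flags=1000 → (cmp)
[1] flags=1000 NE?T → r3=0x13
[2] flags=1000 GE?F → skip
[3] flags=1000 LT?T → r0=0x21
[4] flags=0000 → (cmp)
[5] flags=0000 CS?F → skip
[6] flags=0000 GE?T → r2=0xd2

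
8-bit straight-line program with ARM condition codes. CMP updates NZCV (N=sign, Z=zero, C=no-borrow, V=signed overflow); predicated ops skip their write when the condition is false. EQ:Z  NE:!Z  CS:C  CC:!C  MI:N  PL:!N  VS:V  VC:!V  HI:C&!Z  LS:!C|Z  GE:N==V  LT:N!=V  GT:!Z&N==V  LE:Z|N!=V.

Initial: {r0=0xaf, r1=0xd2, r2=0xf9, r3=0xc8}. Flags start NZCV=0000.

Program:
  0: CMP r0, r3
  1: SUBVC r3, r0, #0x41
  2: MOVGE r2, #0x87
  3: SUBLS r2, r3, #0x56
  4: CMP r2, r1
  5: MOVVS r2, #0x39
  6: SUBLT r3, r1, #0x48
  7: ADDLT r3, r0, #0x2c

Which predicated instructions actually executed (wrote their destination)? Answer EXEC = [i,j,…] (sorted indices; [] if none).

0: ✓ CMP  NZCV=1000
1: ✓ SUBVC  r3←0x6e
2: · MOVGE
3: ✓ SUBLS  r2←0x18
4: ✓ CMP  NZCV=0000
5: · MOVVS
6: · SUBLT
7: · ADDLT

EXEC = [1,3]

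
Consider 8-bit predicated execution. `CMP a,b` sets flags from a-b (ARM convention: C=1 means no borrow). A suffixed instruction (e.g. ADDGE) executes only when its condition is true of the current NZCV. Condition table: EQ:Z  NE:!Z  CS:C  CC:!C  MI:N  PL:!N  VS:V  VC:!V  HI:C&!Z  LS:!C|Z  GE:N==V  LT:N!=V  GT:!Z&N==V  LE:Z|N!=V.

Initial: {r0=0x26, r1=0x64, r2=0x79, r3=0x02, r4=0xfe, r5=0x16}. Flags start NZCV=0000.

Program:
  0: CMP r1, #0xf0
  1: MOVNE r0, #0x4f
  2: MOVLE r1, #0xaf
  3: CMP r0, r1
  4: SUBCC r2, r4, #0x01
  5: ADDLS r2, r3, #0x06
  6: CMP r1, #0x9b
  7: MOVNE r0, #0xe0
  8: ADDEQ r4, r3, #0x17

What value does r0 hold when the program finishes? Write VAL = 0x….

0: ✓ CMP  NZCV=0000
1: ✓ MOVNE  r0←0x4f
2: · MOVLE
3: ✓ CMP  NZCV=1000
4: ✓ SUBCC  r2←0xfd
5: ✓ ADDLS  r2←0x08
6: ✓ CMP  NZCV=1001
7: ✓ MOVNE  r0←0xe0
8: · ADDEQ

VAL = 0xe0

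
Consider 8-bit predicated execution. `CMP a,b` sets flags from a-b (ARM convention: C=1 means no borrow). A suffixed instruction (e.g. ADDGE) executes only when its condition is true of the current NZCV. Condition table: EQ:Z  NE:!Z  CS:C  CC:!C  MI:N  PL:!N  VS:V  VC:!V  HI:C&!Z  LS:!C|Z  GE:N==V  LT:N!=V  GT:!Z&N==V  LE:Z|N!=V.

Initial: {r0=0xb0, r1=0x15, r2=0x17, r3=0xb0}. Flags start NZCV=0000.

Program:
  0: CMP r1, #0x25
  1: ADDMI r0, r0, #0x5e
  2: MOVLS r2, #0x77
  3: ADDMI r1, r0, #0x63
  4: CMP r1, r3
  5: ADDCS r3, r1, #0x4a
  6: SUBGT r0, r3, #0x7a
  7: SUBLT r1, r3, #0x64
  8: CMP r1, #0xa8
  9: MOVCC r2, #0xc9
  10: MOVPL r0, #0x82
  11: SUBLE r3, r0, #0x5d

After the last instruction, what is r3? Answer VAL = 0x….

VAL = 0xb0

0: ✓ CMP  NZCV=1000
1: ✓ ADDMI  r0←0x0e
2: ✓ MOVLS  r2←0x77
3: ✓ ADDMI  r1←0x71
4: ✓ CMP  NZCV=1001
5: · ADDCS
6: ✓ SUBGT  r0←0x36
7: · SUBLT
8: ✓ CMP  NZCV=1001
9: ✓ MOVCC  r2←0xc9
10: · MOVPL
11: · SUBLE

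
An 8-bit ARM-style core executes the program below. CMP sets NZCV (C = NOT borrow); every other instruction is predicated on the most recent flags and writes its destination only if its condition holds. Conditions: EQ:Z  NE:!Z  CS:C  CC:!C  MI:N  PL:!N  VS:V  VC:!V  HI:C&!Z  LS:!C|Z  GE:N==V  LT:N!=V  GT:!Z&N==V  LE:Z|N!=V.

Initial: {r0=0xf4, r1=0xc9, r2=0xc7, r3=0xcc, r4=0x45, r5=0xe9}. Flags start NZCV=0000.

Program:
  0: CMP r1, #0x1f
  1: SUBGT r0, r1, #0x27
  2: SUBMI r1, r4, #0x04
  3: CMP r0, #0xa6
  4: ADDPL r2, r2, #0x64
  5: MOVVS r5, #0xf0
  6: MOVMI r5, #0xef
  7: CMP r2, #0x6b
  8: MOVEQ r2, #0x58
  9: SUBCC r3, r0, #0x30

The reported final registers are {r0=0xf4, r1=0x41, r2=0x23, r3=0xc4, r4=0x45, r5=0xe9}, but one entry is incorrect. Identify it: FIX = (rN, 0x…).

[0] flags=1010 → (cmp)
[1] flags=1010 GT?F → skip
[2] flags=1010 MI?T → r1=0x41
[3] flags=0010 → (cmp)
[4] flags=0010 PL?T → r2=0x2b
[5] flags=0010 VS?F → skip
[6] flags=0010 MI?F → skip
[7] flags=1000 → (cmp)
[8] flags=1000 EQ?F → skip
[9] flags=1000 CC?T → r3=0xc4

FIX = (r2, 0x2b)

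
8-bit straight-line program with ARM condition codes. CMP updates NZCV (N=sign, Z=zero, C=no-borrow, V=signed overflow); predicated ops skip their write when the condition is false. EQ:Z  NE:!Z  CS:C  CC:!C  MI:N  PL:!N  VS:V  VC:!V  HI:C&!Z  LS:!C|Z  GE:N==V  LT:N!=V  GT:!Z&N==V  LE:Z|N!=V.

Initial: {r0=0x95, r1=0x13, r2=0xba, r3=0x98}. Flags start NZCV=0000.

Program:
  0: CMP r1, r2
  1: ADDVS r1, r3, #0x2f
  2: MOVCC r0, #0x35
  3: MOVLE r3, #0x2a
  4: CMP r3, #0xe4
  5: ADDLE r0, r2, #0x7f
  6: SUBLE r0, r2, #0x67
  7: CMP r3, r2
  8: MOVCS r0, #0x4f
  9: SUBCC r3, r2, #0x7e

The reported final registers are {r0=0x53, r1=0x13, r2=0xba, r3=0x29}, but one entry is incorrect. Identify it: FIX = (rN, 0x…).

FIX = (r3, 0x3c)

0: ✓ CMP  NZCV=0000
1: · ADDVS
2: ✓ MOVCC  r0←0x35
3: · MOVLE
4: ✓ CMP  NZCV=1000
5: ✓ ADDLE  r0←0x39
6: ✓ SUBLE  r0←0x53
7: ✓ CMP  NZCV=1000
8: · MOVCS
9: ✓ SUBCC  r3←0x3c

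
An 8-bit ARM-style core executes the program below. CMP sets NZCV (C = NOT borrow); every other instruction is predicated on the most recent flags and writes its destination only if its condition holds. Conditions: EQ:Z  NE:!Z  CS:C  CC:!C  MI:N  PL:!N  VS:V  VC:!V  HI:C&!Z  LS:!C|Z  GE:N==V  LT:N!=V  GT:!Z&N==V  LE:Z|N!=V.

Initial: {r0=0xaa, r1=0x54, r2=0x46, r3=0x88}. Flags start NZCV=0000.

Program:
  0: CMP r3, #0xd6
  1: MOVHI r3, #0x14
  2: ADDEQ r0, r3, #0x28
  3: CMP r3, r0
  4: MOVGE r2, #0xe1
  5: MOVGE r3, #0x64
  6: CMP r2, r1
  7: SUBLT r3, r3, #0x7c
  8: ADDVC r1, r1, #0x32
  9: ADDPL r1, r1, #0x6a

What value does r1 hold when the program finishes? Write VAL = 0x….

VAL = 0x86

0: ✓ CMP  NZCV=1000
1: · MOVHI
2: · ADDEQ
3: ✓ CMP  NZCV=1000
4: · MOVGE
5: · MOVGE
6: ✓ CMP  NZCV=1000
7: ✓ SUBLT  r3←0x0c
8: ✓ ADDVC  r1←0x86
9: · ADDPL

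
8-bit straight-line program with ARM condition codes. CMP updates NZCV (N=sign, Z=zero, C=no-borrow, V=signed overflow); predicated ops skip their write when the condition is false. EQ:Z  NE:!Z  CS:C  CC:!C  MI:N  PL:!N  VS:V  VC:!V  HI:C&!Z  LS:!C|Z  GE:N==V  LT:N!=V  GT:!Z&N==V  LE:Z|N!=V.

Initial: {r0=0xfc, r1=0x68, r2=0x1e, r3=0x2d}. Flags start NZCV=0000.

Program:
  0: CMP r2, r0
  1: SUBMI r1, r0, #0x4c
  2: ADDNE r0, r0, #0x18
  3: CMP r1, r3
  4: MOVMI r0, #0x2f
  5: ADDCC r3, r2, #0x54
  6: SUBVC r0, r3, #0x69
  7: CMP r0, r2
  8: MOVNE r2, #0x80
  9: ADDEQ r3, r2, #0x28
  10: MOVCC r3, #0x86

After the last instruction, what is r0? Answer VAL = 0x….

0: ✓ CMP  NZCV=0000
1: · SUBMI
2: ✓ ADDNE  r0←0x14
3: ✓ CMP  NZCV=0010
4: · MOVMI
5: · ADDCC
6: ✓ SUBVC  r0←0xc4
7: ✓ CMP  NZCV=1010
8: ✓ MOVNE  r2←0x80
9: · ADDEQ
10: · MOVCC

VAL = 0xc4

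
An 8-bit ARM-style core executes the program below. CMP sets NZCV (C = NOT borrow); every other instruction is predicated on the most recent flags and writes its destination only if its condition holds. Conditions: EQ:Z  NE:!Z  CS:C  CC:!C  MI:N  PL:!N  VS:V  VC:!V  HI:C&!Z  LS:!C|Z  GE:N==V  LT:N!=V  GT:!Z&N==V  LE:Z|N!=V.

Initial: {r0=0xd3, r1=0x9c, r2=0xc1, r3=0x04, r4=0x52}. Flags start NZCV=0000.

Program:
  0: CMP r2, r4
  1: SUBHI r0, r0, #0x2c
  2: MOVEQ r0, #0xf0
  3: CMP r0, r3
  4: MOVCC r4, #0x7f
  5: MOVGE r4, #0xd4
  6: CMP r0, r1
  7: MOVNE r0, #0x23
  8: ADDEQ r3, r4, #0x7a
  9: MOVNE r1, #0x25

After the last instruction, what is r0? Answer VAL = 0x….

VAL = 0x23

0: ✓ CMP  NZCV=0011
1: ✓ SUBHI  r0←0xa7
2: · MOVEQ
3: ✓ CMP  NZCV=1010
4: · MOVCC
5: · MOVGE
6: ✓ CMP  NZCV=0010
7: ✓ MOVNE  r0←0x23
8: · ADDEQ
9: ✓ MOVNE  r1←0x25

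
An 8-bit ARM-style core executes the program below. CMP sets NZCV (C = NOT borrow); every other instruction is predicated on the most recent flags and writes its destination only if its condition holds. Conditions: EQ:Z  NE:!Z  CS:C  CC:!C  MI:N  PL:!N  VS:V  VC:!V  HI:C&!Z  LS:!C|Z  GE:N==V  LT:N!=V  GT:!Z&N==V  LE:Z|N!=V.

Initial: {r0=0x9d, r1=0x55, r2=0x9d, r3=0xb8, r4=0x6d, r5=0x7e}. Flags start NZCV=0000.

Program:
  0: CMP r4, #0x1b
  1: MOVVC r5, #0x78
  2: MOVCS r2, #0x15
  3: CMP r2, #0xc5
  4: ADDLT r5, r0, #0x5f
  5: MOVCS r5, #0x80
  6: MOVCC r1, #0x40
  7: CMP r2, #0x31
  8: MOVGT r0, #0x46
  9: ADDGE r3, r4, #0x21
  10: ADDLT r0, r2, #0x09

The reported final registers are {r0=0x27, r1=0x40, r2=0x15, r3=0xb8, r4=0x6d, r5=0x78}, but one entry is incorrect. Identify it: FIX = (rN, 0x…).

[0] flags=0010 → (cmp)
[1] flags=0010 VC?T → r5=0x78
[2] flags=0010 CS?T → r2=0x15
[3] flags=0000 → (cmp)
[4] flags=0000 LT?F → skip
[5] flags=0000 CS?F → skip
[6] flags=0000 CC?T → r1=0x40
[7] flags=1000 → (cmp)
[8] flags=1000 GT?F → skip
[9] flags=1000 GE?F → skip
[10] flags=1000 LT?T → r0=0x1e

FIX = (r0, 0x1e)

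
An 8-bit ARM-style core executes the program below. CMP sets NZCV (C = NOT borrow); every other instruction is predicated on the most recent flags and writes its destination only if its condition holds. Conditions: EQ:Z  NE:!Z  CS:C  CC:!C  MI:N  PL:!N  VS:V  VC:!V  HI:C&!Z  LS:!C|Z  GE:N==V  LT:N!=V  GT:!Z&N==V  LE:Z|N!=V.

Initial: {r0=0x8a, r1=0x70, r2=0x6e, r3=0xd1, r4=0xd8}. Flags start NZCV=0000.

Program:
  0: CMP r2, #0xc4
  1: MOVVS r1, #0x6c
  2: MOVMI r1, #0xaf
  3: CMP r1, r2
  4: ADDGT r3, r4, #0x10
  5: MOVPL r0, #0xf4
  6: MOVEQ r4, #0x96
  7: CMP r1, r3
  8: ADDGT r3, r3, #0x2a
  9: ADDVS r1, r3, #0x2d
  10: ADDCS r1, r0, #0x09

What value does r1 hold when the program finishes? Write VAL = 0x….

VAL = 0xaf

[0] flags=1001 → (cmp)
[1] flags=1001 VS?T → r1=0x6c
[2] flags=1001 MI?T → r1=0xaf
[3] flags=0011 → (cmp)
[4] flags=0011 GT?F → skip
[5] flags=0011 PL?T → r0=0xf4
[6] flags=0011 EQ?F → skip
[7] flags=1000 → (cmp)
[8] flags=1000 GT?F → skip
[9] flags=1000 VS?F → skip
[10] flags=1000 CS?F → skip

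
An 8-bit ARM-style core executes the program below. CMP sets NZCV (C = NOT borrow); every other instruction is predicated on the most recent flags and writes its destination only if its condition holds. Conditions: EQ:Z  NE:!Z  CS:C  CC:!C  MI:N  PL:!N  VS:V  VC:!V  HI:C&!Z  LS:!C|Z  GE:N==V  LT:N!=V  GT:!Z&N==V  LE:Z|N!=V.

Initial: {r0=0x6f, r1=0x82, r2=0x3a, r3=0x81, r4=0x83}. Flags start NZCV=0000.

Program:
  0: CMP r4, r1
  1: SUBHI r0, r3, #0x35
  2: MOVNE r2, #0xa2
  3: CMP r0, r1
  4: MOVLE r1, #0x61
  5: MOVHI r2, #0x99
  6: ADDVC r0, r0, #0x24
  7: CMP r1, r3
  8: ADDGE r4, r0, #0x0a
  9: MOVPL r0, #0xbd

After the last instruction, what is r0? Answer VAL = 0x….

VAL = 0xbd

[0] flags=0010 → (cmp)
[1] flags=0010 HI?T → r0=0x4c
[2] flags=0010 NE?T → r2=0xa2
[3] flags=1001 → (cmp)
[4] flags=1001 LE?F → skip
[5] flags=1001 HI?F → skip
[6] flags=1001 VC?F → skip
[7] flags=0010 → (cmp)
[8] flags=0010 GE?T → r4=0x56
[9] flags=0010 PL?T → r0=0xbd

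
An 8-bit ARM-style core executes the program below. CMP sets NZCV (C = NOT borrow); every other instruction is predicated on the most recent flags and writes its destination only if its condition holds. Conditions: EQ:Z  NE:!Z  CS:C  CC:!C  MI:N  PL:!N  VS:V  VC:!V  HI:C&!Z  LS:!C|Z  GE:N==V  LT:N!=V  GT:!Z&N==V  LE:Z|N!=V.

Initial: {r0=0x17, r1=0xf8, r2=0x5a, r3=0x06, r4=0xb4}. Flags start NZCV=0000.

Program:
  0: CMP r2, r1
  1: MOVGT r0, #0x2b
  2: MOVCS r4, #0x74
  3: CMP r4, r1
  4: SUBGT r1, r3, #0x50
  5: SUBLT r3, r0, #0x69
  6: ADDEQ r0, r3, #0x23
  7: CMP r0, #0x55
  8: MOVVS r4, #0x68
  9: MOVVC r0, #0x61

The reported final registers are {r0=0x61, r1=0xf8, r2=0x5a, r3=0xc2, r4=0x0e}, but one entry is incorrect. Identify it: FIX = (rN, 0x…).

FIX = (r4, 0xb4)

[0] flags=0000 → (cmp)
[1] flags=0000 GT?T → r0=0x2b
[2] flags=0000 CS?F → skip
[3] flags=1000 → (cmp)
[4] flags=1000 GT?F → skip
[5] flags=1000 LT?T → r3=0xc2
[6] flags=1000 EQ?F → skip
[7] flags=1000 → (cmp)
[8] flags=1000 VS?F → skip
[9] flags=1000 VC?T → r0=0x61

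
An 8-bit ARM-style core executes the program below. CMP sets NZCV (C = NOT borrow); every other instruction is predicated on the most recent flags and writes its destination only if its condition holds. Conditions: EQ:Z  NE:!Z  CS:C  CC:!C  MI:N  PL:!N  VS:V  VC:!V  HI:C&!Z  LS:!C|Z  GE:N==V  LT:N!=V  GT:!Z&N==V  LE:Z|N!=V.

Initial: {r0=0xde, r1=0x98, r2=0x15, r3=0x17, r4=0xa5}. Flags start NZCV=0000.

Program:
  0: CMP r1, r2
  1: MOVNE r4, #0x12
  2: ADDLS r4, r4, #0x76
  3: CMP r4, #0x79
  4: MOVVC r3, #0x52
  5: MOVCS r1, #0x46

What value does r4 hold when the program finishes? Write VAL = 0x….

VAL = 0x12

0: ✓ CMP  NZCV=1010
1: ✓ MOVNE  r4←0x12
2: · ADDLS
3: ✓ CMP  NZCV=1000
4: ✓ MOVVC  r3←0x52
5: · MOVCS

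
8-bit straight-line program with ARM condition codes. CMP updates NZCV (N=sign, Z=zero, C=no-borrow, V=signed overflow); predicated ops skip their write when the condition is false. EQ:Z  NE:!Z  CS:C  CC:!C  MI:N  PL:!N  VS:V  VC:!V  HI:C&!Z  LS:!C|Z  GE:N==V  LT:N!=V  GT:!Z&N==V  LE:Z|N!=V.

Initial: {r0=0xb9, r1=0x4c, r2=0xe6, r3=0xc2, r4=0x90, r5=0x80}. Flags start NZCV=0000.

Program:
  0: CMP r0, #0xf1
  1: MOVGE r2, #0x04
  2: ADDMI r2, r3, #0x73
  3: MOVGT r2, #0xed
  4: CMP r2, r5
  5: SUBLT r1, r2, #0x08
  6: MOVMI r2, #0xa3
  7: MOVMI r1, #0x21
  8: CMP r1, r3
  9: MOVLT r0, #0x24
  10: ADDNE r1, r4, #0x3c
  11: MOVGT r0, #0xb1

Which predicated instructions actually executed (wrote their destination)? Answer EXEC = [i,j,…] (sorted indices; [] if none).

EXEC = [2,6,7,10,11]

[0] flags=1000 → (cmp)
[1] flags=1000 GE?F → skip
[2] flags=1000 MI?T → r2=0x35
[3] flags=1000 GT?F → skip
[4] flags=1001 → (cmp)
[5] flags=1001 LT?F → skip
[6] flags=1001 MI?T → r2=0xa3
[7] flags=1001 MI?T → r1=0x21
[8] flags=0000 → (cmp)
[9] flags=0000 LT?F → skip
[10] flags=0000 NE?T → r1=0xcc
[11] flags=0000 GT?T → r0=0xb1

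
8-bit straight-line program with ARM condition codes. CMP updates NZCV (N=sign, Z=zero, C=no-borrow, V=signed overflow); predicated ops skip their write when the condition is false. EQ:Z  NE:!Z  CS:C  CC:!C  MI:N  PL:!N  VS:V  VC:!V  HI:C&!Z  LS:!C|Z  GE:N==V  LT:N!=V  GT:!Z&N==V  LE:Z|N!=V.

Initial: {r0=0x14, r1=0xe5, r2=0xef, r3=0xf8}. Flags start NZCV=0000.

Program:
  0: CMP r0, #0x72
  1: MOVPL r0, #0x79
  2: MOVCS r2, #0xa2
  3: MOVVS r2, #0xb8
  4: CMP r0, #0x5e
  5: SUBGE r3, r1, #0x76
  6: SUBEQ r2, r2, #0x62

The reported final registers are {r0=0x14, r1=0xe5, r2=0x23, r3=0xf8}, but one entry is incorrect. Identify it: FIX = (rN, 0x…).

0: ✓ CMP  NZCV=1000
1: · MOVPL
2: · MOVCS
3: · MOVVS
4: ✓ CMP  NZCV=1000
5: · SUBGE
6: · SUBEQ

FIX = (r2, 0xef)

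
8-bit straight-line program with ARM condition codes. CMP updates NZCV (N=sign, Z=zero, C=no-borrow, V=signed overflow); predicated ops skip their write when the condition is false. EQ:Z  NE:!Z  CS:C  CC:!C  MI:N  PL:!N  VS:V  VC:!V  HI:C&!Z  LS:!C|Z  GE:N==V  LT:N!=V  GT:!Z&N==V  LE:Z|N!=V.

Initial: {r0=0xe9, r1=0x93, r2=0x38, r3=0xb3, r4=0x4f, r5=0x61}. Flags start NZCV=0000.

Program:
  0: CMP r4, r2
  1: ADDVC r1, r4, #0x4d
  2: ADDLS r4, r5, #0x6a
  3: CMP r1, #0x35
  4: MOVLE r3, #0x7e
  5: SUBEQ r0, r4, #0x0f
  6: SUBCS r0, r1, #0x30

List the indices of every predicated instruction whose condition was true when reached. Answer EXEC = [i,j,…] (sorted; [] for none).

0: ✓ CMP  NZCV=0010
1: ✓ ADDVC  r1←0x9c
2: · ADDLS
3: ✓ CMP  NZCV=0011
4: ✓ MOVLE  r3←0x7e
5: · SUBEQ
6: ✓ SUBCS  r0←0x6c

EXEC = [1,4,6]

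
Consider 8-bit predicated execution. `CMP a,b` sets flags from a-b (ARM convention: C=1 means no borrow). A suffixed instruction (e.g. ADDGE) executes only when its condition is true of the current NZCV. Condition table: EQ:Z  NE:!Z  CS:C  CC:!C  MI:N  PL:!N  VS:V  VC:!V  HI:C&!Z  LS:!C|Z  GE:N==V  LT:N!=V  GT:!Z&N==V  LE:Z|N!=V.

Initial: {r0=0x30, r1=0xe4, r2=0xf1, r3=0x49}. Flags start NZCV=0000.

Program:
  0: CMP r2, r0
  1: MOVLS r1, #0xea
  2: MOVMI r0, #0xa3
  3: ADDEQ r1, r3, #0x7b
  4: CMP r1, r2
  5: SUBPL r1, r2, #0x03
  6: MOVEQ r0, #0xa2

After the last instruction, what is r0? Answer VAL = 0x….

VAL = 0xa3

[0] flags=1010 → (cmp)
[1] flags=1010 LS?F → skip
[2] flags=1010 MI?T → r0=0xa3
[3] flags=1010 EQ?F → skip
[4] flags=1000 → (cmp)
[5] flags=1000 PL?F → skip
[6] flags=1000 EQ?F → skip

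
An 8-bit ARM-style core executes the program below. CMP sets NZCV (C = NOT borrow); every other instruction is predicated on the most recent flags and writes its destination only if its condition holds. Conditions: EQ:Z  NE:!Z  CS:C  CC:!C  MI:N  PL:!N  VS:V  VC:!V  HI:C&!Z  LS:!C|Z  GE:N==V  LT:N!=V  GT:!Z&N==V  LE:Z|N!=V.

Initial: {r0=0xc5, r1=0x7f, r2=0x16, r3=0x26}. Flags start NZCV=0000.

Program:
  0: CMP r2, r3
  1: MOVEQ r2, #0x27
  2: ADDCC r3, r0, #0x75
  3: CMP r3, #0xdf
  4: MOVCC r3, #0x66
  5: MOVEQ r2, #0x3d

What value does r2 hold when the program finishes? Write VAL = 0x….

VAL = 0x16

0: ✓ CMP  NZCV=1000
1: · MOVEQ
2: ✓ ADDCC  r3←0x3a
3: ✓ CMP  NZCV=0000
4: ✓ MOVCC  r3←0x66
5: · MOVEQ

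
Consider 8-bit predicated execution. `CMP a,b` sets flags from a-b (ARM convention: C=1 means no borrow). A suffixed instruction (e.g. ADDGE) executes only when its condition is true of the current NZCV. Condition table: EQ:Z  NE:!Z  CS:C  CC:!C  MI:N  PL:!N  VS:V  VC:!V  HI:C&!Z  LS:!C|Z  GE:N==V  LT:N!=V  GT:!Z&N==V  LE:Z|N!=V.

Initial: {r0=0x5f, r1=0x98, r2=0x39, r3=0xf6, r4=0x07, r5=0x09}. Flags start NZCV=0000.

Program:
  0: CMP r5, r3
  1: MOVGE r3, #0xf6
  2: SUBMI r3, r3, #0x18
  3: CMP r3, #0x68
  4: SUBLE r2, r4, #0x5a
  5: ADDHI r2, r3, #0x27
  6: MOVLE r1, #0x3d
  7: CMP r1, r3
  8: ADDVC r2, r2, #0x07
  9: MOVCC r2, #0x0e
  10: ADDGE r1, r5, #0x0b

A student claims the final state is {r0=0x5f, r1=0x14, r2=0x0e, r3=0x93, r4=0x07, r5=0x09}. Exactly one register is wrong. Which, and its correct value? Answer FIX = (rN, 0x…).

FIX = (r3, 0xf6)

0: ✓ CMP  NZCV=0000
1: ✓ MOVGE  r3←0xf6
2: · SUBMI
3: ✓ CMP  NZCV=1010
4: ✓ SUBLE  r2←0xad
5: ✓ ADDHI  r2←0x1d
6: ✓ MOVLE  r1←0x3d
7: ✓ CMP  NZCV=0000
8: ✓ ADDVC  r2←0x24
9: ✓ MOVCC  r2←0x0e
10: ✓ ADDGE  r1←0x14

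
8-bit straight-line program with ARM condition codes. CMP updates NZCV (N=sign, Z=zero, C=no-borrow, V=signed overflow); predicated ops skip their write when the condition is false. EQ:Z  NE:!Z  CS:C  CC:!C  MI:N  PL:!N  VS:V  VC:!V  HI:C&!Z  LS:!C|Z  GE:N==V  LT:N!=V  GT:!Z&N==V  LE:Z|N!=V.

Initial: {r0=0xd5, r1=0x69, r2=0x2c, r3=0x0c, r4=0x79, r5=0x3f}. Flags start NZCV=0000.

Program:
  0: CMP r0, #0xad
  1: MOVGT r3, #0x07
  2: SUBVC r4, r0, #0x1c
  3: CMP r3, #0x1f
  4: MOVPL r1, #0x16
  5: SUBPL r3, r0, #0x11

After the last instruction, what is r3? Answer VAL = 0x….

VAL = 0x07

0: ✓ CMP  NZCV=0010
1: ✓ MOVGT  r3←0x07
2: ✓ SUBVC  r4←0xb9
3: ✓ CMP  NZCV=1000
4: · MOVPL
5: · SUBPL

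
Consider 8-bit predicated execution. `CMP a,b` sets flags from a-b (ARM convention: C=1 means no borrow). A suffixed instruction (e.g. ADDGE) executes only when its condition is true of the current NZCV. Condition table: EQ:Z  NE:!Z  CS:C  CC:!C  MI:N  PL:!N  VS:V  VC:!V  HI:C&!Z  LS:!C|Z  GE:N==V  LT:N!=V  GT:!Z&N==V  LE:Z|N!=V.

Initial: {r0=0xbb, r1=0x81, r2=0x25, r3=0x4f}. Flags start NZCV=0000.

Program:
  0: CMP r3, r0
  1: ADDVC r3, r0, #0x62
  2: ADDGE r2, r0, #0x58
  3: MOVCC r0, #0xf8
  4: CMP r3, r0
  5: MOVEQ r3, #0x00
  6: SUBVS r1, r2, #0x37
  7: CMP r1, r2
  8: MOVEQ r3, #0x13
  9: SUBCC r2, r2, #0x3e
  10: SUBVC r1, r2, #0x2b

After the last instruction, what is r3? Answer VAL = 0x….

VAL = 0x4f

0: ✓ CMP  NZCV=1001
1: · ADDVC
2: ✓ ADDGE  r2←0x13
3: ✓ MOVCC  r0←0xf8
4: ✓ CMP  NZCV=0000
5: · MOVEQ
6: · SUBVS
7: ✓ CMP  NZCV=0011
8: · MOVEQ
9: · SUBCC
10: · SUBVC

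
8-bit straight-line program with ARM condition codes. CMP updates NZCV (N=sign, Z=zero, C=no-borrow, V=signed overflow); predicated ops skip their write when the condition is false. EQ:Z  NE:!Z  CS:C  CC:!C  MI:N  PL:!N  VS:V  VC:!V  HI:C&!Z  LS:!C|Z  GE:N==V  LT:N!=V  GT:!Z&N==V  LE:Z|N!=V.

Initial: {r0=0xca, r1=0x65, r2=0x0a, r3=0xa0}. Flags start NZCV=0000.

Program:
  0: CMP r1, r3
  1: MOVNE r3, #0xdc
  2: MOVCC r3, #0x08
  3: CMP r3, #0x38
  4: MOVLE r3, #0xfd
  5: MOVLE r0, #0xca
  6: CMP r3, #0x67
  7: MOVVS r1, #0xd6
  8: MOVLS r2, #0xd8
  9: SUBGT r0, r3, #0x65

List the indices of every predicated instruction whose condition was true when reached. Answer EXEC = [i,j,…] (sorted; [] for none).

[0] flags=1001 → (cmp)
[1] flags=1001 NE?T → r3=0xdc
[2] flags=1001 CC?T → r3=0x08
[3] flags=1000 → (cmp)
[4] flags=1000 LE?T → r3=0xfd
[5] flags=1000 LE?T → r0=0xca
[6] flags=1010 → (cmp)
[7] flags=1010 VS?F → skip
[8] flags=1010 LS?F → skip
[9] flags=1010 GT?F → skip

EXEC = [1,2,4,5]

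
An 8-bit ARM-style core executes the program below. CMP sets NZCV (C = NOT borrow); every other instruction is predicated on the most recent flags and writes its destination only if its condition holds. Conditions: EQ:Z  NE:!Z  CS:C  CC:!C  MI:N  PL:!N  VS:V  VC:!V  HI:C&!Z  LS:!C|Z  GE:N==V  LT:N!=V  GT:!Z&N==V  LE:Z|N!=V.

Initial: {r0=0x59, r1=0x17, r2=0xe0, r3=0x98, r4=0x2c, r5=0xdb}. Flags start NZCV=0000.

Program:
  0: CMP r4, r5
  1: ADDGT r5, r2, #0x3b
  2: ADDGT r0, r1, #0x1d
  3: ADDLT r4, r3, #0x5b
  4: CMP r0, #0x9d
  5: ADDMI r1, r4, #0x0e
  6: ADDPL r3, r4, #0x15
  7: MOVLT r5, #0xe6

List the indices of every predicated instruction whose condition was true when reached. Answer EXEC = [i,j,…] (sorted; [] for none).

EXEC = [1,2,5]

[0] flags=0000 → (cmp)
[1] flags=0000 GT?T → r5=0x1b
[2] flags=0000 GT?T → r0=0x34
[3] flags=0000 LT?F → skip
[4] flags=1001 → (cmp)
[5] flags=1001 MI?T → r1=0x3a
[6] flags=1001 PL?F → skip
[7] flags=1001 LT?F → skip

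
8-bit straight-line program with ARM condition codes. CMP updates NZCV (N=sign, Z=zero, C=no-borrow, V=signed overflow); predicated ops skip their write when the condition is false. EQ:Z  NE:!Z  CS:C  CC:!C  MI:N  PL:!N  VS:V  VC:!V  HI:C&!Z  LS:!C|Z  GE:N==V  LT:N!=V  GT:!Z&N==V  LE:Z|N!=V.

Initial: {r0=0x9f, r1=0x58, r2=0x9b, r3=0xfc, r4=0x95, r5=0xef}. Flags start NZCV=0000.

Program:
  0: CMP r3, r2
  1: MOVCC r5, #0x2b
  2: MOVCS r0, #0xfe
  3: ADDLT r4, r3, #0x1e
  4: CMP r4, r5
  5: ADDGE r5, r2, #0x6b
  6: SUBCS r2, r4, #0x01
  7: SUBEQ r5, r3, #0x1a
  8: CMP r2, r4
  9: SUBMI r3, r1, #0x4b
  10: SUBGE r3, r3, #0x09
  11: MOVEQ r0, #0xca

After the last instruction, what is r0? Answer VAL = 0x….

VAL = 0xfe

0: ✓ CMP  NZCV=0010
1: · MOVCC
2: ✓ MOVCS  r0←0xfe
3: · ADDLT
4: ✓ CMP  NZCV=1000
5: · ADDGE
6: · SUBCS
7: · SUBEQ
8: ✓ CMP  NZCV=0010
9: · SUBMI
10: ✓ SUBGE  r3←0xf3
11: · MOVEQ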